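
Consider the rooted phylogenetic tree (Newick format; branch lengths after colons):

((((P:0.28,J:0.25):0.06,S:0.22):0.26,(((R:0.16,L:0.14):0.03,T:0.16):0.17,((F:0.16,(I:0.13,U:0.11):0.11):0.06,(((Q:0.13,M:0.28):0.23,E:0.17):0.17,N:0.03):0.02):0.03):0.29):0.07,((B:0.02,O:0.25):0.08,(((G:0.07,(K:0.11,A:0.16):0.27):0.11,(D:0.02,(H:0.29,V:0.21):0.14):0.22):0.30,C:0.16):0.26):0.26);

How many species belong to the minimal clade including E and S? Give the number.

13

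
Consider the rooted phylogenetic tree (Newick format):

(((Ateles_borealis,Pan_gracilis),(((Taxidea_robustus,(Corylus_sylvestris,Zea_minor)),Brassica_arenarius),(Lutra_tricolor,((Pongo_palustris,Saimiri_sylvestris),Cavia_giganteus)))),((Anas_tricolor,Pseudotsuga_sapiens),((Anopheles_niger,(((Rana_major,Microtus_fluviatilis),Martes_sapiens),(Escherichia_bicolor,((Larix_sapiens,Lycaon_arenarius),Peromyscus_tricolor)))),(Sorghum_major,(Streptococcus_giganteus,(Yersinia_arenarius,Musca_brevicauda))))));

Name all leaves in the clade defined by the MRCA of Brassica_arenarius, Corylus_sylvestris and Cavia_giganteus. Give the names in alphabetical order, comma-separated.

Tracing Brassica_arenarius: it sits inside ((Taxidea_robustus,(Corylus_sylvestris,Zea_minor)),Brassica_arenarius).
Tracing Corylus_sylvestris: it sits inside (Corylus_sylvestris,Zea_minor).
Tracing Cavia_giganteus: it sits inside ((Pongo_palustris,Saimiri_sylvestris),Cavia_giganteus).
The smallest clade enclosing all 3 is (((Taxidea_robustus,(Corylus_sylvestris,Zea_minor)),Brassica_arenarius),(Lutra_tricolor,((Pongo_palustris,Saimiri_sylvestris),Cavia_giganteus))); the answer is its 8 terminal taxa in alphabetical order.

Brassica_arenarius, Cavia_giganteus, Corylus_sylvestris, Lutra_tricolor, Pongo_palustris, Saimiri_sylvestris, Taxidea_robustus, Zea_minor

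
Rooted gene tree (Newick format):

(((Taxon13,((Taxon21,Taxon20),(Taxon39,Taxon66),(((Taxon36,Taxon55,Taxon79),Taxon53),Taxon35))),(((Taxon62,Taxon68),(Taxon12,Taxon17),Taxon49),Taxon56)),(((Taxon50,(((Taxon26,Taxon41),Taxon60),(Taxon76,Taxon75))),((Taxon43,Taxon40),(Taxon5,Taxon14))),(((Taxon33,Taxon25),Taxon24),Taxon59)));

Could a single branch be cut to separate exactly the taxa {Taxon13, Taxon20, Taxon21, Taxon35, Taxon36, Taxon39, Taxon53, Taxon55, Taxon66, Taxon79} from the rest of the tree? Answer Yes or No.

The most recent common ancestor of these taxa subtends (Taxon13,((Taxon21,Taxon20),(Taxon39,Taxon66),(((Taxon36,Taxon55,Taxon79),Taxon53),Taxon35))).
That clade has exactly 10 tips — every listed taxon and nothing else — so the group is monophyletic.

Yes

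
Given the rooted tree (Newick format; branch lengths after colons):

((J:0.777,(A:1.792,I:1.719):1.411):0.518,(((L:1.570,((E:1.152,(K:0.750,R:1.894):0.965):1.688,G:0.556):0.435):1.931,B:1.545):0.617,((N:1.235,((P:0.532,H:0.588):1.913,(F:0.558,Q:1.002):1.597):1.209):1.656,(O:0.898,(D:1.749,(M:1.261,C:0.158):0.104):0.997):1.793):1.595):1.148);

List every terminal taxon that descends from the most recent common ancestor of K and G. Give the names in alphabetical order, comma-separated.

E, G, K, R

Tracing K: it sits inside (K,R).
Tracing G: it sits inside ((E,(K,R)),G).
The smallest clade enclosing both is ((E,(K,R)),G); the answer is its 4 terminal taxa in alphabetical order.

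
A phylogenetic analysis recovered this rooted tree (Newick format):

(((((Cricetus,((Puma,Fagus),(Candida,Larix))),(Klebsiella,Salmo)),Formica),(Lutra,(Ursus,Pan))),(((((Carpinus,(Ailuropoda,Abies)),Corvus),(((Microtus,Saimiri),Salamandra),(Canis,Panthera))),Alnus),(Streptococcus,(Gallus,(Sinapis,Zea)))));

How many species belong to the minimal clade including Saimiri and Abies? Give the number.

9

The MRCA of Saimiri and Abies is the node subtending (((Carpinus,(Ailuropoda,Abies)),Corvus),(((Microtus,Saimiri),Salamandra),(Canis,Panthera))).
That clade contains 9 terminal taxa: Abies, Ailuropoda, Canis, Carpinus, Corvus, Microtus, Panthera, Saimiri, Salamandra.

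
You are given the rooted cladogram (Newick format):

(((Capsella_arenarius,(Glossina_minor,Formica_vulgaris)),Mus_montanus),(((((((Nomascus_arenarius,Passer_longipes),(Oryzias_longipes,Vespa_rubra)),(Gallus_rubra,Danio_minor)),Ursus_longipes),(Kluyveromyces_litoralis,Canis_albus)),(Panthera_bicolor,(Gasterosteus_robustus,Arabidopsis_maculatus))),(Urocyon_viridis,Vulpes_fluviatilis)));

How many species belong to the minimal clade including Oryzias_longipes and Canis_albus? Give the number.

9

The MRCA of Oryzias_longipes and Canis_albus is the node subtending (((((Nomascus_arenarius,Passer_longipes),(Oryzias_longipes,Vespa_rubra)),(Gallus_rubra,Danio_minor)),Ursus_longipes),(Kluyveromyces_litoralis,Canis_albus)).
That clade contains 9 terminal taxa: Canis_albus, Danio_minor, Gallus_rubra, Kluyveromyces_litoralis, Nomascus_arenarius, Oryzias_longipes, Passer_longipes, Ursus_longipes, Vespa_rubra.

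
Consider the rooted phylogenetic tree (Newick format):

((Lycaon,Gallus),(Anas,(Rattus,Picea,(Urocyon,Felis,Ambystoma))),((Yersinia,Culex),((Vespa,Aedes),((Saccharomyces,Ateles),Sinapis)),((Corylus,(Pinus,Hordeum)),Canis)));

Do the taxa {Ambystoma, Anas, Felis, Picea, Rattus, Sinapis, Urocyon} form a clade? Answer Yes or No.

No

The MRCA of the listed taxa is the root, so the smallest clade containing them is the whole tree.
That clade also contains Aedes, Ateles, Canis, Corylus, Culex, Gallus, Hordeum, Lycaon, Pinus, Saccharomyces, Vespa, Yersinia, which are not in the proposed group, so the group is not monophyletic.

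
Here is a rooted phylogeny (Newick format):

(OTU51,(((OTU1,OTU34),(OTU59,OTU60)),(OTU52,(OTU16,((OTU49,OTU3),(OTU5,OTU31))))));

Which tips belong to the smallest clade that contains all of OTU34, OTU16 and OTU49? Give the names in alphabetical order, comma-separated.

OTU1, OTU16, OTU3, OTU31, OTU34, OTU49, OTU5, OTU52, OTU59, OTU60

Tracing OTU34: it sits inside (OTU1,OTU34).
Tracing OTU16: it sits inside (OTU16,((OTU49,OTU3),(OTU5,OTU31))).
Tracing OTU49: it sits inside (OTU49,OTU3).
The smallest clade enclosing all 3 is (((OTU1,OTU34),(OTU59,OTU60)),(OTU52,(OTU16,((OTU49,OTU3),(OTU5,OTU31))))); the answer is its 10 terminal taxa in alphabetical order.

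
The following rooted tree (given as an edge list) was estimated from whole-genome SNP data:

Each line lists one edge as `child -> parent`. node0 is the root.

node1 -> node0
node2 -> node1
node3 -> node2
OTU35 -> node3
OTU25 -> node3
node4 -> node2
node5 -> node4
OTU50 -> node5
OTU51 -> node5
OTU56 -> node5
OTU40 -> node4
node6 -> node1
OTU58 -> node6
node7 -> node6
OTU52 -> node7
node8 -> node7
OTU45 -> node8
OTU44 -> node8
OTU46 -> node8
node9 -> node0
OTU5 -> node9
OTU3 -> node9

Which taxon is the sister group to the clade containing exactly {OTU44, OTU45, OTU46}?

OTU52

The clade containing exactly {OTU44, OTU45, OTU46} attaches to the tree at the node subtending (OTU52,(OTU45,OTU44,OTU46)).
The other lineage descending from that same node — the sister group — is the single tip OTU52.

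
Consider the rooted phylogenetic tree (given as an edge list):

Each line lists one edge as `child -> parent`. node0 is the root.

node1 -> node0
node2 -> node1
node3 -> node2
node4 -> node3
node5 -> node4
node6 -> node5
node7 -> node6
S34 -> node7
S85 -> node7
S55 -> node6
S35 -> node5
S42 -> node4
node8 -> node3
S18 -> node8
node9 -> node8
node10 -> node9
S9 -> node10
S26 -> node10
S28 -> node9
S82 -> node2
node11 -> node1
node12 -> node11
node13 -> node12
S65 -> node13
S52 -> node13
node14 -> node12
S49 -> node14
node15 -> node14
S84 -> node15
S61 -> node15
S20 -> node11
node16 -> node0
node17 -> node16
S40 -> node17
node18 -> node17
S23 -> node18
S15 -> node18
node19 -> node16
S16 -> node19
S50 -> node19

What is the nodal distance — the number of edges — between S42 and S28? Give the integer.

5

The MRCA of S42 and S28 is the node subtending (((((S34,S85),S55),S35),S42),(S18,((S9,S26),S28))).
From S42 up to that node: 2 branches. From S28 up to the same node: 3 branches. Total: 2 + 3 = 5.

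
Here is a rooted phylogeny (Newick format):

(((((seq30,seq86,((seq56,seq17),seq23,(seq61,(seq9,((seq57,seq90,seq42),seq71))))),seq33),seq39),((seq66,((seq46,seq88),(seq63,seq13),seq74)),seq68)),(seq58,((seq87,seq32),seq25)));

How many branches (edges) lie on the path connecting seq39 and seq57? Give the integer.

9

The MRCA of seq39 and seq57 is the node subtending (((seq30,seq86,((seq56,seq17),seq23,(seq61,(seq9,((seq57,seq90,seq42),seq71))))),seq33),seq39).
From seq39 up to that node: 1 branch. From seq57 up to the same node: 8 branches. Total: 1 + 8 = 9.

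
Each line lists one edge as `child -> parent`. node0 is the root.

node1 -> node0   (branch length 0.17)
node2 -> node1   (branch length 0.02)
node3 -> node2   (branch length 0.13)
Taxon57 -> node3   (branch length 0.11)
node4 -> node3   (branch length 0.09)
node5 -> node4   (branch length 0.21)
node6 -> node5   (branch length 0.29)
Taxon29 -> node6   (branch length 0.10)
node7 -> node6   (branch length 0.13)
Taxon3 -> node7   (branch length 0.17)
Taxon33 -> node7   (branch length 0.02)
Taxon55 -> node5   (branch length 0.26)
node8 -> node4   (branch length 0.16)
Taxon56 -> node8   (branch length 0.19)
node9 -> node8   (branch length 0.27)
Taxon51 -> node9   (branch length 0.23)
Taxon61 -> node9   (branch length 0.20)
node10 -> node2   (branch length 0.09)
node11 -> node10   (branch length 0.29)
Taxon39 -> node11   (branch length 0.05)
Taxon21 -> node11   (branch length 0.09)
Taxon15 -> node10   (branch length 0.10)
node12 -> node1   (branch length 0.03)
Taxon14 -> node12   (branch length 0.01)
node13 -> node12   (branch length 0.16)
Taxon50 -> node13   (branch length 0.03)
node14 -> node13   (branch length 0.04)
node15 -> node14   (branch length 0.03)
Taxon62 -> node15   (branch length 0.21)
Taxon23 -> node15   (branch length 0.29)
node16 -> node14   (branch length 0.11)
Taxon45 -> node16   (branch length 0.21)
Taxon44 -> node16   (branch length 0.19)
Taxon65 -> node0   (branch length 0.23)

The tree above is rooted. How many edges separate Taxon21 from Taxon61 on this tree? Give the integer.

The MRCA of Taxon21 and Taxon61 is the node subtending ((Taxon57,(((Taxon29,(Taxon3,Taxon33)),Taxon55),(Taxon56,(Taxon51,Taxon61)))),((Taxon39,Taxon21),Taxon15)).
From Taxon21 up to that node: 3 branches. From Taxon61 up to the same node: 5 branches. Total: 3 + 5 = 8.

8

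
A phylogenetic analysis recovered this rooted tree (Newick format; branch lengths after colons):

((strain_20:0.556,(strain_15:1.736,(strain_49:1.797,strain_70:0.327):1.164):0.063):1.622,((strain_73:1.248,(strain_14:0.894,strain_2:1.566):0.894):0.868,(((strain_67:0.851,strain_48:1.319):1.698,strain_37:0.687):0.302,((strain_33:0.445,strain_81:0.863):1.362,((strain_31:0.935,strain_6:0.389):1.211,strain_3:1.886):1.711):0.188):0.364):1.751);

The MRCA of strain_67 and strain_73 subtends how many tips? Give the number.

11

The MRCA of strain_67 and strain_73 is the node subtending ((strain_73,(strain_14,strain_2)),(((strain_67,strain_48),strain_37),((strain_33,strain_81),((strain_31,strain_6),strain_3)))).
That clade contains 11 terminal taxa: strain_14, strain_2, strain_3, strain_31, strain_33, strain_37, strain_48, strain_6, strain_67, strain_73, strain_81.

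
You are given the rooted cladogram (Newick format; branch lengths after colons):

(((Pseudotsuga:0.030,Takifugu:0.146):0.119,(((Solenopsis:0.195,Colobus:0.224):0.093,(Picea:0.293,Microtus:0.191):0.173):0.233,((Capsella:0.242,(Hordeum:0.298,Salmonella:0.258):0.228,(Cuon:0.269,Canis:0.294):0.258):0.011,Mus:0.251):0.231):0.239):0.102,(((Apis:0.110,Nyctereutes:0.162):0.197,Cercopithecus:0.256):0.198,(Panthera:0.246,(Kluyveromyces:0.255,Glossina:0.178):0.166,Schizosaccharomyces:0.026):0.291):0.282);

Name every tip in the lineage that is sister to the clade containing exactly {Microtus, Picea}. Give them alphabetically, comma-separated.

The clade containing exactly {Microtus, Picea} attaches to the tree at the node subtending ((Solenopsis,Colobus),(Picea,Microtus)).
The other lineage descending from that same node — the sister group — is (Solenopsis,Colobus); its 2 tips in alphabetical order are the answer.

Colobus, Solenopsis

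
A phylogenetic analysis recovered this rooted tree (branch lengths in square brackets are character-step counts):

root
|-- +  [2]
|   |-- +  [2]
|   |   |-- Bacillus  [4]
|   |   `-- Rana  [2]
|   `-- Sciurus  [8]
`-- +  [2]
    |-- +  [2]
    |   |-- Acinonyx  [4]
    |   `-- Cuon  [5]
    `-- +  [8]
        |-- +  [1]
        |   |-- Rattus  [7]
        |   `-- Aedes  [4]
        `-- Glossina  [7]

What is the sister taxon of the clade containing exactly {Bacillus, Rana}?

Sciurus

The clade containing exactly {Bacillus, Rana} attaches to the tree at the node subtending ((Bacillus,Rana),Sciurus).
The other lineage descending from that same node — the sister group — is the single tip Sciurus.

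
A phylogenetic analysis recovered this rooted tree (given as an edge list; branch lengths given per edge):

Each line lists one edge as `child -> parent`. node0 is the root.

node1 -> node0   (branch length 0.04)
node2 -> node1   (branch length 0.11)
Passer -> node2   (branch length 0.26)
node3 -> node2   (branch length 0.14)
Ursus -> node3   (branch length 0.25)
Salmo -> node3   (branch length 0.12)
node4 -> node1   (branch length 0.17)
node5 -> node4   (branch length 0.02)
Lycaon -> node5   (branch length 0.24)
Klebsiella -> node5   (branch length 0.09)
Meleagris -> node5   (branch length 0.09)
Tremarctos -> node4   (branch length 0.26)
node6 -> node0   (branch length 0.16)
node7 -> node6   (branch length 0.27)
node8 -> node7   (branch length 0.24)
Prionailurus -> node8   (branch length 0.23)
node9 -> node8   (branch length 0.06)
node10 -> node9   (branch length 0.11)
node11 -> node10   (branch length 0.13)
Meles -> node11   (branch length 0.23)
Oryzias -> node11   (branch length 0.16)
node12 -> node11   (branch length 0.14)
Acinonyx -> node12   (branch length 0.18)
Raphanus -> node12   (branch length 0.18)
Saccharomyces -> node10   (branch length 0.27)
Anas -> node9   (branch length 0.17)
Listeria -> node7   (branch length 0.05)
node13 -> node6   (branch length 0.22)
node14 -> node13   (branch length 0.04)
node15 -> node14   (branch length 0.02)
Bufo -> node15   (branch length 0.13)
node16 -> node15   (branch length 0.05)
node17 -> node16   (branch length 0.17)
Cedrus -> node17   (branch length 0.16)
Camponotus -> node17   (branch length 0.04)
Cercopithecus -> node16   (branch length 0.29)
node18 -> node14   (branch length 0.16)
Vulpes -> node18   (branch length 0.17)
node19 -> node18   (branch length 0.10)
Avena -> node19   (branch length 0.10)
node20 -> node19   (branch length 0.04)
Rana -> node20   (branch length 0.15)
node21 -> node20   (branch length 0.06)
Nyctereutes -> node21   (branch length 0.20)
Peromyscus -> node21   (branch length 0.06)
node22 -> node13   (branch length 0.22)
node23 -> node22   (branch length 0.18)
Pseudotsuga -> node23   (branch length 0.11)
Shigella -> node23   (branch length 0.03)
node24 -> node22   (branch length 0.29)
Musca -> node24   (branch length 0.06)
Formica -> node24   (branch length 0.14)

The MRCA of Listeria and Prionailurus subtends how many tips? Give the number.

The MRCA of Listeria and Prionailurus is the node subtending ((Prionailurus,(((Meles,Oryzias,(Acinonyx,Raphanus)),Saccharomyces),Anas)),Listeria).
That clade contains 8 terminal taxa: Acinonyx, Anas, Listeria, Meles, Oryzias, Prionailurus, Raphanus, Saccharomyces.

8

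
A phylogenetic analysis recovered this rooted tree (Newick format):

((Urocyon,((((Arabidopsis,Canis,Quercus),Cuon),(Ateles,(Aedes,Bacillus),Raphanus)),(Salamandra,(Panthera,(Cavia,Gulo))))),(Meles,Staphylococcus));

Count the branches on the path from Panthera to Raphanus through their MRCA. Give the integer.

The MRCA of Panthera and Raphanus is the node subtending ((((Arabidopsis,Canis,Quercus),Cuon),(Ateles,(Aedes,Bacillus),Raphanus)),(Salamandra,(Panthera,(Cavia,Gulo)))).
From Panthera up to that node: 3 branches. From Raphanus up to the same node: 3 branches. Total: 3 + 3 = 6.

6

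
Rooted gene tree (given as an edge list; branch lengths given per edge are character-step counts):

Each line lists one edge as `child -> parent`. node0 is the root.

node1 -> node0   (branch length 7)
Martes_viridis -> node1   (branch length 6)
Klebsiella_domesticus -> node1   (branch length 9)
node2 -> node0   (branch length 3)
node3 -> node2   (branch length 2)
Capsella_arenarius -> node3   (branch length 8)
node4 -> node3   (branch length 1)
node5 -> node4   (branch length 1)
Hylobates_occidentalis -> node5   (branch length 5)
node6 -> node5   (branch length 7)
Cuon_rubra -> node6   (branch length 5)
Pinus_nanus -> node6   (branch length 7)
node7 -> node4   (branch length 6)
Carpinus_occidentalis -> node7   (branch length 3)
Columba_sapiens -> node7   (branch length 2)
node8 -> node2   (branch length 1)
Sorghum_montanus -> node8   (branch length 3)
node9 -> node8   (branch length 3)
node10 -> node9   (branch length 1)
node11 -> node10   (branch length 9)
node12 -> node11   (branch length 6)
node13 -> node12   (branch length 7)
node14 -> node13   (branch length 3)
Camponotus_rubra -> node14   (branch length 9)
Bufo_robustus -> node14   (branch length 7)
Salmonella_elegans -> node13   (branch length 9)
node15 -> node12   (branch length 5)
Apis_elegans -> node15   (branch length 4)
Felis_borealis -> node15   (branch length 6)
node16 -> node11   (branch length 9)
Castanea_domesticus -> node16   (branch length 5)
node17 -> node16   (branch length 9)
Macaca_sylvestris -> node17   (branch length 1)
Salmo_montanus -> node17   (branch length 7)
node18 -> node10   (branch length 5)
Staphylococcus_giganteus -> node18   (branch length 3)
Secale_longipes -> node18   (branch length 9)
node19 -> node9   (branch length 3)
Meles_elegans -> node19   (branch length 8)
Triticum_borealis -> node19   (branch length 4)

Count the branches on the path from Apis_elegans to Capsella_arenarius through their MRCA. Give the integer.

9

The MRCA of Apis_elegans and Capsella_arenarius is the node subtending ((Capsella_arenarius,((Hylobates_occidentalis,(Cuon_rubra,Pinus_nanus)),(Carpinus_occidentalis,Columba_sapiens))),(Sorghum_montanus,((((((Camponotus_rubra,Bufo_robustus),Salmonella_elegans),(Apis_elegans,Felis_borealis)),(Castanea_domesticus,(Macaca_sylvestris,Salmo_montanus))),(Staphylococcus_giganteus,Secale_longipes)),(Meles_elegans,Triticum_borealis)))).
From Apis_elegans up to that node: 7 branches. From Capsella_arenarius up to the same node: 2 branches. Total: 7 + 2 = 9.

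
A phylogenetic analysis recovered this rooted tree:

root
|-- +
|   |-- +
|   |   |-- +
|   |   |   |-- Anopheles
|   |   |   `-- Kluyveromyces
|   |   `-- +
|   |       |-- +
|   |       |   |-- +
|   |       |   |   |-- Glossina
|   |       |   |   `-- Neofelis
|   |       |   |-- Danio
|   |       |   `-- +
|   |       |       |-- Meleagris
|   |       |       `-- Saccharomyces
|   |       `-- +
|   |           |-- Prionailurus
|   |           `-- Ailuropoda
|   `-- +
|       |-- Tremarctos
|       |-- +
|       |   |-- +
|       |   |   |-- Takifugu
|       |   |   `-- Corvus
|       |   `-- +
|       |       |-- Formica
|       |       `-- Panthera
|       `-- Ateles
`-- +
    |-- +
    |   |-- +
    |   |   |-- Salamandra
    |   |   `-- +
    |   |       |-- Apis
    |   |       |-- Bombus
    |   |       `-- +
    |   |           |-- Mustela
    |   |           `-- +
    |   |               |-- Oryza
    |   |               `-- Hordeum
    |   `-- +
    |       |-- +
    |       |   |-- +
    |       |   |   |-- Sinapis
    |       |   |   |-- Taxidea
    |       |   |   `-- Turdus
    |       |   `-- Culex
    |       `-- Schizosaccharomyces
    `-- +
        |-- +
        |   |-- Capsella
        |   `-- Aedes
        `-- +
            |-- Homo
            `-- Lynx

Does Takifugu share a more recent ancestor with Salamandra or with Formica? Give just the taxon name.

Formica

The MRCA of Takifugu and Formica subtends ((Takifugu,Corvus),(Formica,Panthera)) (4 taxa).
The MRCA of Takifugu and Salamandra is the root, subtending the entire tree (30 taxa).
The first is nested inside the second, so Takifugu shares a more recent common ancestor with Formica.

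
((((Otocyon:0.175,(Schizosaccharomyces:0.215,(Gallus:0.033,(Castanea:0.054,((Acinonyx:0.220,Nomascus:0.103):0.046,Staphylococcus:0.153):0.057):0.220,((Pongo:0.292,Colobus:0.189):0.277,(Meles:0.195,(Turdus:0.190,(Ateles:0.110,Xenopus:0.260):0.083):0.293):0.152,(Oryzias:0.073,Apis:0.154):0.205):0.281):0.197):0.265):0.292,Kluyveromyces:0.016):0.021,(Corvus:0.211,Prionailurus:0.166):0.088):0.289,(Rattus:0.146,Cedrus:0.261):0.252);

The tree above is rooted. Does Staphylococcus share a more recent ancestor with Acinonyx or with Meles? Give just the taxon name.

The MRCA of Staphylococcus and Acinonyx subtends ((Acinonyx,Nomascus),Staphylococcus) (3 taxa).
The MRCA of Staphylococcus and Meles subtends (Gallus,(Castanea,((Acinonyx,Nomascus),Staphylococcus)),((Pongo,Colobus),(Meles,(Turdus,(Ateles,Xenopus))),(Oryzias,Apis))) (13 taxa).
The first is nested inside the second, so Staphylococcus shares a more recent common ancestor with Acinonyx.

Acinonyx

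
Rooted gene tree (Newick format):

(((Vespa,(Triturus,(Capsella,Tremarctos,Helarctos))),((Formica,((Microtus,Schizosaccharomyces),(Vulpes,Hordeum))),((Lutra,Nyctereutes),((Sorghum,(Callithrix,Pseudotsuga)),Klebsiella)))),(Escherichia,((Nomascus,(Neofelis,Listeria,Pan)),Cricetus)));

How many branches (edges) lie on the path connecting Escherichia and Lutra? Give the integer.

The MRCA of Escherichia and Lutra is the root of the tree.
From Escherichia up to that node: 2 branches. From Lutra up to the same node: 5 branches. Total: 2 + 5 = 7.

7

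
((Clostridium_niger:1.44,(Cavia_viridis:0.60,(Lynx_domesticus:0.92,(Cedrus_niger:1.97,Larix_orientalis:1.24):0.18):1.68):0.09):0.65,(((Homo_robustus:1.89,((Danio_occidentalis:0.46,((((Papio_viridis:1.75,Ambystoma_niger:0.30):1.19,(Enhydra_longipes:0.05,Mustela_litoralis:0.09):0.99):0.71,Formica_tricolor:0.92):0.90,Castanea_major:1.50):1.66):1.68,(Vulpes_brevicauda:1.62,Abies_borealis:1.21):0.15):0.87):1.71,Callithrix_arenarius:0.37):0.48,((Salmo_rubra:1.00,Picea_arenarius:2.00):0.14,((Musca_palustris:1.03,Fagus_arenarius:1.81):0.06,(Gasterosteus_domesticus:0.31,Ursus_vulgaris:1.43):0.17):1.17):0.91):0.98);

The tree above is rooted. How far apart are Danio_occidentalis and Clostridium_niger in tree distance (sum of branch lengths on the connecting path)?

8.27

The path runs Danio_occidentalis → … → MRCA → … → Clostridium_niger; the MRCA is the root of the tree.
Branch lengths along that path: 0.46 + 1.68 + 0.87 + 1.71 + 0.48 + 0.98 + 0.65 + 1.44 = 8.27.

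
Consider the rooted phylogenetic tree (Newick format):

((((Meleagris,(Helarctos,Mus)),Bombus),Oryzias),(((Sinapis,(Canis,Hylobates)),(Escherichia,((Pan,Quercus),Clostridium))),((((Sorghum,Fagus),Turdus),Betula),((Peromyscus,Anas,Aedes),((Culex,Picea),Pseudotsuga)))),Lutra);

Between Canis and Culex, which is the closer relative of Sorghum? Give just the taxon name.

The MRCA of Sorghum and Culex subtends ((((Sorghum,Fagus),Turdus),Betula),((Peromyscus,Anas,Aedes),((Culex,Picea),Pseudotsuga))) (10 taxa).
The MRCA of Sorghum and Canis subtends (((Sinapis,(Canis,Hylobates)),(Escherichia,((Pan,Quercus),Clostridium))),((((Sorghum,Fagus),Turdus),Betula),((Peromyscus,Anas,Aedes),((Culex,Picea),Pseudotsuga)))) (17 taxa).
The first is nested inside the second, so Sorghum shares a more recent common ancestor with Culex.

Culex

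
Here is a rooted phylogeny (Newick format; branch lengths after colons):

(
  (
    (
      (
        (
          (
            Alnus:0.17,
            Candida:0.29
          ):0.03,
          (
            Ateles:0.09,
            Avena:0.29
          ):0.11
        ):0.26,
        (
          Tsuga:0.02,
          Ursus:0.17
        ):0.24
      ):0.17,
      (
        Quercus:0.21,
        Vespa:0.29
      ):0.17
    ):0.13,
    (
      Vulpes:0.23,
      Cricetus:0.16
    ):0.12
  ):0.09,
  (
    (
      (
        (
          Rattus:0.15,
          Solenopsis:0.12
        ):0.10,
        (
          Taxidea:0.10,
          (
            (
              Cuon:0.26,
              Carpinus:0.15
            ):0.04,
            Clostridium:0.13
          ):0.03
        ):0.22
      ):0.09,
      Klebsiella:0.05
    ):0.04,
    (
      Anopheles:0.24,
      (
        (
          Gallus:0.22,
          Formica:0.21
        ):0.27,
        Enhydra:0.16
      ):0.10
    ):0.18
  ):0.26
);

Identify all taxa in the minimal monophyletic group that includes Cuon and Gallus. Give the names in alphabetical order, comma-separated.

Tracing Cuon: it sits inside (Cuon,Carpinus).
Tracing Gallus: it sits inside (Gallus,Formica).
The smallest clade enclosing both is ((((Rattus,Solenopsis),(Taxidea,((Cuon,Carpinus),Clostridium))),Klebsiella),(Anopheles,((Gallus,Formica),Enhydra))); the answer is its 11 terminal taxa in alphabetical order.

Anopheles, Carpinus, Clostridium, Cuon, Enhydra, Formica, Gallus, Klebsiella, Rattus, Solenopsis, Taxidea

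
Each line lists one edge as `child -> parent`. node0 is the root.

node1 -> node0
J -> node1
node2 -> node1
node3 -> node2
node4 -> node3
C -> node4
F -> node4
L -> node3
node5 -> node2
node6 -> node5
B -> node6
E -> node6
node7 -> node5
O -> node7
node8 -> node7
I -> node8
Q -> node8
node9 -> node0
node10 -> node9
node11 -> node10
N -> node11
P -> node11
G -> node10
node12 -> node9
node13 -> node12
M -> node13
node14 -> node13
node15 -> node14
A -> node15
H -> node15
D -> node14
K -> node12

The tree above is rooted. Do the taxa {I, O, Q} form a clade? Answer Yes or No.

Yes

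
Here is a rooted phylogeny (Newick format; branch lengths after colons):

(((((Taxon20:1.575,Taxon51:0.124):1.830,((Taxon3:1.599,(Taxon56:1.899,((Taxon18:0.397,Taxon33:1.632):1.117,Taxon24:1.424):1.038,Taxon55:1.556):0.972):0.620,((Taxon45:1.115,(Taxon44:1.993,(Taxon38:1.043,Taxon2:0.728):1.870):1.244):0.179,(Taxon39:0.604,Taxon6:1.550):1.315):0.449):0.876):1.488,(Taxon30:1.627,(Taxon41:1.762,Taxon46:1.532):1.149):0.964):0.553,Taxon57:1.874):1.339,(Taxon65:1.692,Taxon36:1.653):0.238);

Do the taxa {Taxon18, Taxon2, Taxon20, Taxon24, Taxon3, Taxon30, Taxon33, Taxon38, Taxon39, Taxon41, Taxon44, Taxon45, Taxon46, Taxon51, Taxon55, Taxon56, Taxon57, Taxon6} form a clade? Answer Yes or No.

Yes

The most recent common ancestor of these taxa subtends ((((Taxon20,Taxon51),((Taxon3,(Taxon56,((Taxon18,Taxon33),Taxon24),Taxon55)),((Taxon45,(Taxon44,(Taxon38,Taxon2))),(Taxon39,Taxon6)))),(Taxon30,(Taxon41,Taxon46))),Taxon57).
That clade has exactly 18 tips — every listed taxon and nothing else — so the group is monophyletic.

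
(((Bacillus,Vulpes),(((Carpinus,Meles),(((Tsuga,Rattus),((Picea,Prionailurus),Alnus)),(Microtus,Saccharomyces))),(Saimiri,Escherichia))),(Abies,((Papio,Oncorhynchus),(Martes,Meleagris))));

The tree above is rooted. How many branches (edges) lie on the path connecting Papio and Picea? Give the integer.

12

The MRCA of Papio and Picea is the root of the tree.
From Papio up to that node: 4 branches. From Picea up to the same node: 8 branches. Total: 4 + 8 = 12.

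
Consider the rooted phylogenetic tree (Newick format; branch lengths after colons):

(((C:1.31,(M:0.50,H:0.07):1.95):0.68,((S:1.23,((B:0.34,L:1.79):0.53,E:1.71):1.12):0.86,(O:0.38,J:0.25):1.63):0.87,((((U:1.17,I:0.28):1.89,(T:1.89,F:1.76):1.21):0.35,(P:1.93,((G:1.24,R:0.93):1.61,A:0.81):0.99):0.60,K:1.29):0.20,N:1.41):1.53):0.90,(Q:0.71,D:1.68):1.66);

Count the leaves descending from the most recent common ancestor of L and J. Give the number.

6

The MRCA of L and J is the node subtending ((S,((B,L),E)),(O,J)).
That clade contains 6 terminal taxa: B, E, J, L, O, S.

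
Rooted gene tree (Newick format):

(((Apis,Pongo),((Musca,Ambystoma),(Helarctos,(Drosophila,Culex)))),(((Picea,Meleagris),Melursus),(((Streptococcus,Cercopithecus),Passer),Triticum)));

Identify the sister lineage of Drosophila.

Drosophila attaches to the tree at the node subtending (Drosophila,Culex).
The other lineage descending from that same node — the sister group — is the single tip Culex.

Culex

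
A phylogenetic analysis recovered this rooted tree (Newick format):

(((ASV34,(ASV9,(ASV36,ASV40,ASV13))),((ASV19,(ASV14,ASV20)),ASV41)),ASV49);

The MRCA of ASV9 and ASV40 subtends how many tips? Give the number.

The MRCA of ASV9 and ASV40 is the node subtending (ASV9,(ASV36,ASV40,ASV13)).
That clade contains 4 terminal taxa: ASV13, ASV36, ASV40, ASV9.

4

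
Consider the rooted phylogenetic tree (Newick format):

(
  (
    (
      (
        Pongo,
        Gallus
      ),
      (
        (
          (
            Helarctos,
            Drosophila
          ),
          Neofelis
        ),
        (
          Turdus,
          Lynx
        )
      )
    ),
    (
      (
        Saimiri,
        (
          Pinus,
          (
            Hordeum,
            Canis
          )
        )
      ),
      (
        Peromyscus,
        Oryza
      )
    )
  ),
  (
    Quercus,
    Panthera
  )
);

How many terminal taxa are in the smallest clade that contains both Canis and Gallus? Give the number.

13

The MRCA of Canis and Gallus is the node subtending (((Pongo,Gallus),(((Helarctos,Drosophila),Neofelis),(Turdus,Lynx))),((Saimiri,(Pinus,(Hordeum,Canis))),(Peromyscus,Oryza))).
That clade contains 13 terminal taxa: Canis, Drosophila, Gallus, Helarctos, Hordeum, Lynx, Neofelis, Oryza, Peromyscus, Pinus, Pongo, Saimiri, Turdus.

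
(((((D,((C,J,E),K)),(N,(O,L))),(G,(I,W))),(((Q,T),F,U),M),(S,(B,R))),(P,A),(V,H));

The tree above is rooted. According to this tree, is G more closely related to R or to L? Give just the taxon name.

The MRCA of G and L subtends (((D,((C,J,E),K)),(N,(O,L))),(G,(I,W))) (11 taxa).
The MRCA of G and R subtends ((((D,((C,J,E),K)),(N,(O,L))),(G,(I,W))),(((Q,T),F,U),M),(S,(B,R))) (19 taxa).
The first is nested inside the second, so G shares a more recent common ancestor with L.

L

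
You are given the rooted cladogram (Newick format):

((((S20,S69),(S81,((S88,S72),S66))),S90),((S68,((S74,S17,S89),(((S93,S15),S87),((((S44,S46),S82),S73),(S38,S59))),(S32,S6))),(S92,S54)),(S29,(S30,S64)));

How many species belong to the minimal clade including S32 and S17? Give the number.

The MRCA of S32 and S17 is the node subtending ((S74,S17,S89),(((S93,S15),S87),((((S44,S46),S82),S73),(S38,S59))),(S32,S6)).
That clade contains 14 terminal taxa: S15, S17, S32, S38, S44, S46, S59, S6, S73, S74, S82, S87, S89, S93.

14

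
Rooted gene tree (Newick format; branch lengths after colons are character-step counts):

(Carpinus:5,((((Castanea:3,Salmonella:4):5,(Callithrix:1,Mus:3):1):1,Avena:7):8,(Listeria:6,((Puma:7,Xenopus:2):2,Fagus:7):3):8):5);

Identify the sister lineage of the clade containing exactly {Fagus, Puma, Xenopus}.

Listeria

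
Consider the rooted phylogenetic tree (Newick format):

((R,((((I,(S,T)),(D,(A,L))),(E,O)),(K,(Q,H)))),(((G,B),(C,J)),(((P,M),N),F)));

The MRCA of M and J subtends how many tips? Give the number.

8

The MRCA of M and J is the node subtending (((G,B),(C,J)),(((P,M),N),F)).
That clade contains 8 terminal taxa: B, C, F, G, J, M, N, P.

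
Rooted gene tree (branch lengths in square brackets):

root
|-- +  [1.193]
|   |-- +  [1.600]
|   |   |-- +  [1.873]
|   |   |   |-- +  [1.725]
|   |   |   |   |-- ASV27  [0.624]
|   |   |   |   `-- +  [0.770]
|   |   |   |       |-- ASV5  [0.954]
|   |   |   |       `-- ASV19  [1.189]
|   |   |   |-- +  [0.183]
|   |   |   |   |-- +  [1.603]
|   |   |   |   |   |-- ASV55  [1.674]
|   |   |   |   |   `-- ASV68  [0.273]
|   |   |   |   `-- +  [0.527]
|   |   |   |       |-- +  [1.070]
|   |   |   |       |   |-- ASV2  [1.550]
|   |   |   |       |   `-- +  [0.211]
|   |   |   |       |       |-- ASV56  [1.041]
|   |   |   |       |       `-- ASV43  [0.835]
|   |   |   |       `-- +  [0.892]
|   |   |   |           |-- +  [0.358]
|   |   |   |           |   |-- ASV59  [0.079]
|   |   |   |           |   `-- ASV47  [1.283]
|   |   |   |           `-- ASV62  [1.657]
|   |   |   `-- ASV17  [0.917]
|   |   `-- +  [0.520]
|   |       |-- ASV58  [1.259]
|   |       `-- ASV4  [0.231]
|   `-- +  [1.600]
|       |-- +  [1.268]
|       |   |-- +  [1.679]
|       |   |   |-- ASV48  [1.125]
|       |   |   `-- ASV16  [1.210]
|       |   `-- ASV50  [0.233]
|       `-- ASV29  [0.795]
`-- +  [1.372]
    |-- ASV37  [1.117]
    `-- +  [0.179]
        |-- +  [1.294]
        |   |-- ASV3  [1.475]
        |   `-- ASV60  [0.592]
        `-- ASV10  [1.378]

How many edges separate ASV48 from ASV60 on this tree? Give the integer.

The MRCA of ASV48 and ASV60 is the root of the tree.
From ASV48 up to that node: 5 branches. From ASV60 up to the same node: 4 branches. Total: 5 + 4 = 9.

9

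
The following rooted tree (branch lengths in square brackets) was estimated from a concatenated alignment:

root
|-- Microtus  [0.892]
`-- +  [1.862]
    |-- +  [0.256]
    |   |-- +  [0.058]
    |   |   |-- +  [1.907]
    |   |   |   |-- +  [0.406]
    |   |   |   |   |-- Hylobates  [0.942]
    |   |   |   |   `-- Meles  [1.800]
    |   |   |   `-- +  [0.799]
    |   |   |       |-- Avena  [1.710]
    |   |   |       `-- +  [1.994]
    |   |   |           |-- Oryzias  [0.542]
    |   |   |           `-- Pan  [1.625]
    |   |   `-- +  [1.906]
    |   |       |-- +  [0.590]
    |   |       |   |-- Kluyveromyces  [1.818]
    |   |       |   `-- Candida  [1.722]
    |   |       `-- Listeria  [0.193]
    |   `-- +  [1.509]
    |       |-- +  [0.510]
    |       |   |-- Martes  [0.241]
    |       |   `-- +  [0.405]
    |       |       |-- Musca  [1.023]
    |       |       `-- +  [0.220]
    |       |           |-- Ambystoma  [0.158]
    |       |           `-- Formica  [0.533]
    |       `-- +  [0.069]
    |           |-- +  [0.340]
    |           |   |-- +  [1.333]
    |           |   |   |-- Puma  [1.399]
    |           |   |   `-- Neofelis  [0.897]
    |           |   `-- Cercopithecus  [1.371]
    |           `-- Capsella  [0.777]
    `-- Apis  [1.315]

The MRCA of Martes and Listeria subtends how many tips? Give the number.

16

The MRCA of Martes and Listeria is the node subtending ((((Hylobates,Meles),(Avena,(Oryzias,Pan))),((Kluyveromyces,Candida),Listeria)),((Martes,(Musca,(Ambystoma,Formica))),(((Puma,Neofelis),Cercopithecus),Capsella))).
That clade contains 16 terminal taxa: Ambystoma, Avena, Candida, Capsella, Cercopithecus, Formica, Hylobates, Kluyveromyces, Listeria, Martes, Meles, Musca, Neofelis, Oryzias, Pan, Puma.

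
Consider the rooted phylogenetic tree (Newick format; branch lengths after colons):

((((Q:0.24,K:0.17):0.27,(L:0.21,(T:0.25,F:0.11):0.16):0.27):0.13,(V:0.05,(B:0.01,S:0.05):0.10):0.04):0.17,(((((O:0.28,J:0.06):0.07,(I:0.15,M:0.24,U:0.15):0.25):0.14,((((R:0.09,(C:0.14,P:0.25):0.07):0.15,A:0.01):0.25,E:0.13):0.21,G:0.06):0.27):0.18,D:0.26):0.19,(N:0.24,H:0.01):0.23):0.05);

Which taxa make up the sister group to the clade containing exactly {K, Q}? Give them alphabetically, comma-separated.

F, L, T

The clade containing exactly {K, Q} attaches to the tree at the node subtending ((Q,K),(L,(T,F))).
The other lineage descending from that same node — the sister group — is (L,(T,F)); its 3 tips in alphabetical order are the answer.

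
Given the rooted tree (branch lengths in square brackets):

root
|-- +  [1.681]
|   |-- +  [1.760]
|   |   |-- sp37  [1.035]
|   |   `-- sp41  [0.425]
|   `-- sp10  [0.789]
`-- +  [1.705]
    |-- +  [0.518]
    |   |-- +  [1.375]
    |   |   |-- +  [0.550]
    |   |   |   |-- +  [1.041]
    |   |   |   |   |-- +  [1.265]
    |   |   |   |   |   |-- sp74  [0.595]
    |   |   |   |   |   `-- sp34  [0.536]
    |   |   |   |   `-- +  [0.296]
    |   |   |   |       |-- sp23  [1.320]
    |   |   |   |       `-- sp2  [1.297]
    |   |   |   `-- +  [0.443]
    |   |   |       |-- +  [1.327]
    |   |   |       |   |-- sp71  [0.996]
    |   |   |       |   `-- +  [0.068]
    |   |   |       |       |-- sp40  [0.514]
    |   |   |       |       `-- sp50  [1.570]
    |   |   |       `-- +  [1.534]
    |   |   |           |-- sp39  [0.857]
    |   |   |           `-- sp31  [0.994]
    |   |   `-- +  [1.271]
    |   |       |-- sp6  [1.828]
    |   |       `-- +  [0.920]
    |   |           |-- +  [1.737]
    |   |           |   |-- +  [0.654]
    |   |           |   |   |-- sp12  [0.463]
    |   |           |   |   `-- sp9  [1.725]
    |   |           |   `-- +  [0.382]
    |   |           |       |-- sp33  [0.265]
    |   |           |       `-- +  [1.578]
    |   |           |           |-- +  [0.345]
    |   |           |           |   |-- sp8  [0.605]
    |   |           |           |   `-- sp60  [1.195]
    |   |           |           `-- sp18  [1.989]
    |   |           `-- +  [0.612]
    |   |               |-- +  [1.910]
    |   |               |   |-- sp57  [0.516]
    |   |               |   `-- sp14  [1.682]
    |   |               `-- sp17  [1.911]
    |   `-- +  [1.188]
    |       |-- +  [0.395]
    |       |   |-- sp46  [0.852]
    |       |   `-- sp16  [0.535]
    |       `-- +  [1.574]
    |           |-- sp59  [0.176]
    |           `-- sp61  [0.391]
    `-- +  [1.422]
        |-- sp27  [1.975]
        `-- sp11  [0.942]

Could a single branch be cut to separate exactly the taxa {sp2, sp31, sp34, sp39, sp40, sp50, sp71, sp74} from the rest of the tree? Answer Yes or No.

The MRCA of the listed taxa subtends (((sp74,sp34),(sp23,sp2)),((sp71,(sp40,sp50)),(sp39,sp31))).
That clade also contains sp23, which is not in the proposed group, so the group is not monophyletic.

No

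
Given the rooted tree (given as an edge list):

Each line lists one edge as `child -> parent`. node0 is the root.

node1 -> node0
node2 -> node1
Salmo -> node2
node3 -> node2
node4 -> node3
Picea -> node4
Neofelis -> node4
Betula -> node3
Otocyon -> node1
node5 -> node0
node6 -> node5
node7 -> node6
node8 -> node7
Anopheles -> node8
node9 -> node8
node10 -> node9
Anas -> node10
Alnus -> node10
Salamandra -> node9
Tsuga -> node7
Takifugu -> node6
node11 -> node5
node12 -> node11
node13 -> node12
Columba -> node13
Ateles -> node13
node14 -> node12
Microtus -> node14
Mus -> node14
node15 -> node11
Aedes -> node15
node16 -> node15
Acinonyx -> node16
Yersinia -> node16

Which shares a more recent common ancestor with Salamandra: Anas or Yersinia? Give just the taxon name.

Anas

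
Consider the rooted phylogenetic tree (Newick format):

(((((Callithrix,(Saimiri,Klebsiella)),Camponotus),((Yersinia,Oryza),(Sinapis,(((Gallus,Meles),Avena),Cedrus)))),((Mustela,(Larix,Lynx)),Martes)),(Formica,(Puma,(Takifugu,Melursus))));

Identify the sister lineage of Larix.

Lynx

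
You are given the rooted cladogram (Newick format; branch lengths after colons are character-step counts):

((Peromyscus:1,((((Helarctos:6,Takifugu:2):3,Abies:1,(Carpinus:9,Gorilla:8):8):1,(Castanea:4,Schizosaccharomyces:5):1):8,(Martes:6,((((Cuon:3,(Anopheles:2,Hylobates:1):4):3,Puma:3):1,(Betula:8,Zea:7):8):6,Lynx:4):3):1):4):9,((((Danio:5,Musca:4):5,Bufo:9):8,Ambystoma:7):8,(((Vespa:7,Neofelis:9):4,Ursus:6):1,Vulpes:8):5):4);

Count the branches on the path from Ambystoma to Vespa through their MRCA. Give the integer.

6

The MRCA of Ambystoma and Vespa is the node subtending ((((Danio,Musca),Bufo),Ambystoma),(((Vespa,Neofelis),Ursus),Vulpes)).
From Ambystoma up to that node: 2 branches. From Vespa up to the same node: 4 branches. Total: 2 + 4 = 6.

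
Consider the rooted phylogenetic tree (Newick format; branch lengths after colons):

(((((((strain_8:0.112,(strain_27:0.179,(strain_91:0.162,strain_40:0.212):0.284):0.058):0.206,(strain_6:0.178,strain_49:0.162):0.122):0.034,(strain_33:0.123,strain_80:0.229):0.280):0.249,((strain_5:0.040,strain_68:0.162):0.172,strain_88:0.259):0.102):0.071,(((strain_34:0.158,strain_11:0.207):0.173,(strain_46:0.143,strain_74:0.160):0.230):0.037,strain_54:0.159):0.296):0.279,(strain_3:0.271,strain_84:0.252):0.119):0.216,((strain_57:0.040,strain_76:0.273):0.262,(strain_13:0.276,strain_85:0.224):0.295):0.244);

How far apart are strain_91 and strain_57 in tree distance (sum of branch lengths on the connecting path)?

The path runs strain_91 → … → MRCA → … → strain_57; the MRCA is the root of the tree.
Branch lengths along that path: 0.162 + 0.284 + 0.058 + 0.206 + 0.034 + 0.249 + 0.071 + 0.279 + 0.216 + 0.244 + 0.262 + 0.040 = 2.105.

2.105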